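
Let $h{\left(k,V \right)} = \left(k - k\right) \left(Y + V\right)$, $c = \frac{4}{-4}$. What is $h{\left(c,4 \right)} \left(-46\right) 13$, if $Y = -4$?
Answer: $0$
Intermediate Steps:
$c = -1$ ($c = 4 \left(- \frac{1}{4}\right) = -1$)
$h{\left(k,V \right)} = 0$ ($h{\left(k,V \right)} = \left(k - k\right) \left(-4 + V\right) = 0 \left(-4 + V\right) = 0$)
$h{\left(c,4 \right)} \left(-46\right) 13 = 0 \left(-46\right) 13 = 0 \cdot 13 = 0$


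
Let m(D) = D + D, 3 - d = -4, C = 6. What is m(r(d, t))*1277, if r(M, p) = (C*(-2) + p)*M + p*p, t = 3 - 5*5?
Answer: 628284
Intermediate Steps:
d = 7 (d = 3 - 1*(-4) = 3 + 4 = 7)
t = -22 (t = 3 - 25 = -22)
r(M, p) = p² + M*(-12 + p) (r(M, p) = (6*(-2) + p)*M + p*p = (-12 + p)*M + p² = M*(-12 + p) + p² = p² + M*(-12 + p))
m(D) = 2*D
m(r(d, t))*1277 = (2*((-22)² - 12*7 + 7*(-22)))*1277 = (2*(484 - 84 - 154))*1277 = (2*246)*1277 = 492*1277 = 628284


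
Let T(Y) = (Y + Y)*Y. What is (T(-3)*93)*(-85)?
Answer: -142290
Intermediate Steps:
T(Y) = 2*Y² (T(Y) = (2*Y)*Y = 2*Y²)
(T(-3)*93)*(-85) = ((2*(-3)²)*93)*(-85) = ((2*9)*93)*(-85) = (18*93)*(-85) = 1674*(-85) = -142290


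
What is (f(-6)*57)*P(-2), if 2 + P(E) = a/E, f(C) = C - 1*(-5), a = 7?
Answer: 627/2 ≈ 313.50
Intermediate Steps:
f(C) = 5 + C (f(C) = C + 5 = 5 + C)
P(E) = -2 + 7/E
(f(-6)*57)*P(-2) = ((5 - 6)*57)*(-2 + 7/(-2)) = (-1*57)*(-2 + 7*(-1/2)) = -57*(-2 - 7/2) = -57*(-11/2) = 627/2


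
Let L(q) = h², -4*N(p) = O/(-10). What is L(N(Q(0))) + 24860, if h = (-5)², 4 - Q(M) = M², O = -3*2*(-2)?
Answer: 25485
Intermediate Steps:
O = 12 (O = -6*(-2) = 12)
Q(M) = 4 - M²
h = 25
N(p) = 3/10 (N(p) = -3/(-10) = -3*(-1)/10 = -¼*(-6/5) = 3/10)
L(q) = 625 (L(q) = 25² = 625)
L(N(Q(0))) + 24860 = 625 + 24860 = 25485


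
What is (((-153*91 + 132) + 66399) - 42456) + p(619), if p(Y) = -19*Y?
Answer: -1609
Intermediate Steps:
(((-153*91 + 132) + 66399) - 42456) + p(619) = (((-153*91 + 132) + 66399) - 42456) - 19*619 = (((-13923 + 132) + 66399) - 42456) - 11761 = ((-13791 + 66399) - 42456) - 11761 = (52608 - 42456) - 11761 = 10152 - 11761 = -1609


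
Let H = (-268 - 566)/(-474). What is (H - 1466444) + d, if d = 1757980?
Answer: 23031483/79 ≈ 2.9154e+5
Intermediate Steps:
H = 139/79 (H = -834*(-1/474) = 139/79 ≈ 1.7595)
(H - 1466444) + d = (139/79 - 1466444) + 1757980 = -115848937/79 + 1757980 = 23031483/79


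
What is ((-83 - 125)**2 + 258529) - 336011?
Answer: -34218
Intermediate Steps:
((-83 - 125)**2 + 258529) - 336011 = ((-208)**2 + 258529) - 336011 = (43264 + 258529) - 336011 = 301793 - 336011 = -34218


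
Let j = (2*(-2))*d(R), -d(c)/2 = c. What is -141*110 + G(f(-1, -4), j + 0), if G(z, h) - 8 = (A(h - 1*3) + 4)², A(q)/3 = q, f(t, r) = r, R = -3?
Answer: -9573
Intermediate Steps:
d(c) = -2*c
j = -24 (j = (2*(-2))*(-2*(-3)) = -4*6 = -24)
A(q) = 3*q
G(z, h) = 8 + (-5 + 3*h)² (G(z, h) = 8 + (3*(h - 1*3) + 4)² = 8 + (3*(h - 3) + 4)² = 8 + (3*(-3 + h) + 4)² = 8 + ((-9 + 3*h) + 4)² = 8 + (-5 + 3*h)²)
-141*110 + G(f(-1, -4), j + 0) = -141*110 + (8 + (-5 + 3*(-24 + 0))²) = -15510 + (8 + (-5 + 3*(-24))²) = -15510 + (8 + (-5 - 72)²) = -15510 + (8 + (-77)²) = -15510 + (8 + 5929) = -15510 + 5937 = -9573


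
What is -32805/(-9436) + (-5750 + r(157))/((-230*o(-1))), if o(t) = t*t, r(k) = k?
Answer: 30160349/1085140 ≈ 27.794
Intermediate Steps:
o(t) = t²
-32805/(-9436) + (-5750 + r(157))/((-230*o(-1))) = -32805/(-9436) + (-5750 + 157)/((-230*(-1)²)) = -32805*(-1/9436) - 5593/((-230*1)) = 32805/9436 - 5593/(-230) = 32805/9436 - 5593*(-1/230) = 32805/9436 + 5593/230 = 30160349/1085140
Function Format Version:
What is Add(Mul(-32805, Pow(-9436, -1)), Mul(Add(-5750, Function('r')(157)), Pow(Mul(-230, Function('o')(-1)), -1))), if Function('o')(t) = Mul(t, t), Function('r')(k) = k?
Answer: Rational(30160349, 1085140) ≈ 27.794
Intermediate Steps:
Function('o')(t) = Pow(t, 2)
Add(Mul(-32805, Pow(-9436, -1)), Mul(Add(-5750, Function('r')(157)), Pow(Mul(-230, Function('o')(-1)), -1))) = Add(Mul(-32805, Pow(-9436, -1)), Mul(Add(-5750, 157), Pow(Mul(-230, Pow(-1, 2)), -1))) = Add(Mul(-32805, Rational(-1, 9436)), Mul(-5593, Pow(Mul(-230, 1), -1))) = Add(Rational(32805, 9436), Mul(-5593, Pow(-230, -1))) = Add(Rational(32805, 9436), Mul(-5593, Rational(-1, 230))) = Add(Rational(32805, 9436), Rational(5593, 230)) = Rational(30160349, 1085140)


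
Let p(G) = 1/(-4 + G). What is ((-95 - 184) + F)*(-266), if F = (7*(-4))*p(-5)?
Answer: 660478/9 ≈ 73387.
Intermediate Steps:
F = 28/9 (F = (7*(-4))/(-4 - 5) = -28/(-9) = -28*(-1/9) = 28/9 ≈ 3.1111)
((-95 - 184) + F)*(-266) = ((-95 - 184) + 28/9)*(-266) = (-279 + 28/9)*(-266) = -2483/9*(-266) = 660478/9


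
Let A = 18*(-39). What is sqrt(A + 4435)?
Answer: sqrt(3733) ≈ 61.098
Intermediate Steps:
A = -702
sqrt(A + 4435) = sqrt(-702 + 4435) = sqrt(3733)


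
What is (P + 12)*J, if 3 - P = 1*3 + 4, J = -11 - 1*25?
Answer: -288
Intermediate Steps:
J = -36 (J = -11 - 25 = -36)
P = -4 (P = 3 - (1*3 + 4) = 3 - (3 + 4) = 3 - 1*7 = 3 - 7 = -4)
(P + 12)*J = (-4 + 12)*(-36) = 8*(-36) = -288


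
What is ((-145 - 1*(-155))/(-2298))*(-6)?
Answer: 10/383 ≈ 0.026110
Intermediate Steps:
((-145 - 1*(-155))/(-2298))*(-6) = ((-145 + 155)*(-1/2298))*(-6) = (10*(-1/2298))*(-6) = -5/1149*(-6) = 10/383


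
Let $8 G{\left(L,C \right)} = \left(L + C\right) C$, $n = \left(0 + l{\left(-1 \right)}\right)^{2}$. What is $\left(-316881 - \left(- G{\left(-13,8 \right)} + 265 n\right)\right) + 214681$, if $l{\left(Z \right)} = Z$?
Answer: $-102470$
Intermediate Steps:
$n = 1$ ($n = \left(0 - 1\right)^{2} = \left(-1\right)^{2} = 1$)
$G{\left(L,C \right)} = \frac{C \left(C + L\right)}{8}$ ($G{\left(L,C \right)} = \frac{\left(L + C\right) C}{8} = \frac{\left(C + L\right) C}{8} = \frac{C \left(C + L\right)}{8}$)
$\left(-316881 - \left(- G{\left(-13,8 \right)} + 265 n\right)\right) + 214681 = \left(-316881 + \left(\left(-265\right) 1 + \frac{1}{8} \cdot 8 \left(8 - 13\right)\right)\right) + 214681 = \left(-316881 - \left(265 - -5\right)\right) + 214681 = \left(-316881 - 270\right) + 214681 = -317151 + 214681 = -102470$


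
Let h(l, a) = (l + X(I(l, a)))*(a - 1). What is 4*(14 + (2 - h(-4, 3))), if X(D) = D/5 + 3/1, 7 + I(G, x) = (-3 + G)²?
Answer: 24/5 ≈ 4.8000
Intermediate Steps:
I(G, x) = -7 + (-3 + G)²
X(D) = 3 + D/5 (X(D) = D*(⅕) + 3*1 = D/5 + 3 = 3 + D/5)
h(l, a) = (-1 + a)*(8/5 + l + (-3 + l)²/5) (h(l, a) = (l + (3 + (-7 + (-3 + l)²)/5))*(a - 1) = (l + (3 + (-7/5 + (-3 + l)²/5)))*(-1 + a) = (l + (8/5 + (-3 + l)²/5))*(-1 + a) = (8/5 + l + (-3 + l)²/5)*(-1 + a) = (-1 + a)*(8/5 + l + (-3 + l)²/5))
4*(14 + (2 - h(-4, 3))) = 4*(14 + (2 - (-17/5 - ⅕*(-4)² + (⅕)*(-4) + (17/5)*3 - ⅕*3*(-4) + (⅕)*3*(-4)²))) = 4*(14 + (2 - (-17/5 - ⅕*16 - ⅘ + 51/5 + 12/5 + (⅕)*3*16))) = 4*(14 + (2 - (-17/5 - 16/5 - ⅘ + 51/5 + 12/5 + 48/5))) = 4*(14 + (2 - 1*74/5)) = 4*(14 + (2 - 74/5)) = 4*(14 - 64/5) = 4*(6/5) = 24/5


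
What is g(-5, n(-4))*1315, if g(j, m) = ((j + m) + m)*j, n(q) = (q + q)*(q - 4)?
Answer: -808725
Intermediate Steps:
n(q) = 2*q*(-4 + q) (n(q) = (2*q)*(-4 + q) = 2*q*(-4 + q))
g(j, m) = j*(j + 2*m) (g(j, m) = (j + 2*m)*j = j*(j + 2*m))
g(-5, n(-4))*1315 = -5*(-5 + 2*(2*(-4)*(-4 - 4)))*1315 = -5*(-5 + 2*(2*(-4)*(-8)))*1315 = -5*(-5 + 2*64)*1315 = -5*(-5 + 128)*1315 = -5*123*1315 = -615*1315 = -808725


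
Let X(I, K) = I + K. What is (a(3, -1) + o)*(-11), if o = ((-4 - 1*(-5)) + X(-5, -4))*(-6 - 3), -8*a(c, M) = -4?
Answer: -1595/2 ≈ -797.50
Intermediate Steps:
a(c, M) = ½ (a(c, M) = -⅛*(-4) = ½)
o = 72 (o = ((-4 - 1*(-5)) + (-5 - 4))*(-6 - 3) = ((-4 + 5) - 9)*(-9) = (1 - 9)*(-9) = -8*(-9) = 72)
(a(3, -1) + o)*(-11) = (½ + 72)*(-11) = (145/2)*(-11) = -1595/2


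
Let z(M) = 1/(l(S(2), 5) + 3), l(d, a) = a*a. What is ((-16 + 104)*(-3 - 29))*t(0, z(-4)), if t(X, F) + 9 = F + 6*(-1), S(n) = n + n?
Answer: 294976/7 ≈ 42139.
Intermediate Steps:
S(n) = 2*n
l(d, a) = a²
z(M) = 1/28 (z(M) = 1/(5² + 3) = 1/(25 + 3) = 1/28)
t(X, F) = -15 + F (t(X, F) = -9 + (F + 6*(-1)) = -9 + (F - 6) = -9 + (-6 + F) = -15 + F)
((-16 + 104)*(-3 - 29))*t(0, z(-4)) = ((-16 + 104)*(-3 - 29))*(-15 + 1/28) = (88*(-32))*(-419/28) = -2816*(-419/28) = 294976/7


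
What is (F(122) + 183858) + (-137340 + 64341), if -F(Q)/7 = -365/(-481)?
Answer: 53320624/481 ≈ 1.1085e+5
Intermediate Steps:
F(Q) = -2555/481 (F(Q) = -(-2555)/(-481) = -(-2555)*(-1)/481 = -7*365/481 = -2555/481)
(F(122) + 183858) + (-137340 + 64341) = (-2555/481 + 183858) + (-137340 + 64341) = 88433143/481 - 72999 = 53320624/481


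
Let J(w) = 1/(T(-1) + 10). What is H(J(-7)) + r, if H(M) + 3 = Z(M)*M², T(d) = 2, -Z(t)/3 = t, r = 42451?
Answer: 24450047/576 ≈ 42448.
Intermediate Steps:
Z(t) = -3*t
J(w) = 1/12 (J(w) = 1/(2 + 10) = 1/12)
H(M) = -3 - 3*M³ (H(M) = -3 + (-3*M)*M² = -3 - 3*M³)
H(J(-7)) + r = (-3 - 3*(1/12)³) + 42451 = (-3 - 3*1/1728) + 42451 = (-3 - 1/576) + 42451 = -1729/576 + 42451 = 24450047/576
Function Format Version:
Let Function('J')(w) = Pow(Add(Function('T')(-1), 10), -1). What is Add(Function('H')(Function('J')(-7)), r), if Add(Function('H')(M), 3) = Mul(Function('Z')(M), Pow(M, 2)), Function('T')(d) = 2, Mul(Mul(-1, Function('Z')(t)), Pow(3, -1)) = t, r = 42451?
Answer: Rational(24450047, 576) ≈ 42448.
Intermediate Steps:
Function('Z')(t) = Mul(-3, t)
Function('J')(w) = Rational(1, 12) (Function('J')(w) = Pow(Add(2, 10), -1) = Pow(12, -1) = Rational(1, 12))
Function('H')(M) = Add(-3, Mul(-3, Pow(M, 3))) (Function('H')(M) = Add(-3, Mul(Mul(-3, M), Pow(M, 2))) = Add(-3, Mul(-3, Pow(M, 3))))
Add(Function('H')(Function('J')(-7)), r) = Add(Add(-3, Mul(-3, Pow(Rational(1, 12), 3))), 42451) = Add(Add(-3, Mul(-3, Rational(1, 1728))), 42451) = Add(Add(-3, Rational(-1, 576)), 42451) = Add(Rational(-1729, 576), 42451) = Rational(24450047, 576)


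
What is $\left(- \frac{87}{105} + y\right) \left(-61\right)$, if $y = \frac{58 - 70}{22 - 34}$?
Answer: $- \frac{366}{35} \approx -10.457$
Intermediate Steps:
$y = 1$ ($y = - \frac{12}{-12} = \left(-12\right) \left(- \frac{1}{12}\right) = 1$)
$\left(- \frac{87}{105} + y\right) \left(-61\right) = \left(- \frac{87}{105} + 1\right) \left(-61\right) = \left(\left(-87\right) \frac{1}{105} + 1\right) \left(-61\right) = \left(- \frac{29}{35} + 1\right) \left(-61\right) = \frac{6}{35} \left(-61\right) = - \frac{366}{35}$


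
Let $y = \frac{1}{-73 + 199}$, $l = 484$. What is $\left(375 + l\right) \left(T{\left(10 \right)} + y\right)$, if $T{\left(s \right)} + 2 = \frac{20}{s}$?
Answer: $\frac{859}{126} \approx 6.8175$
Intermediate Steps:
$T{\left(s \right)} = -2 + \frac{20}{s}$
$y = \frac{1}{126} \approx 0.0079365$
$\left(375 + l\right) \left(T{\left(10 \right)} + y\right) = \left(375 + 484\right) \left(\left(-2 + \frac{20}{10}\right) + \frac{1}{126}\right) = 859 \left(\left(-2 + 20 \cdot \frac{1}{10}\right) + \frac{1}{126}\right) = 859 \left(\left(-2 + 2\right) + \frac{1}{126}\right) = 859 \left(0 + \frac{1}{126}\right) = 859 \cdot \frac{1}{126} = \frac{859}{126}$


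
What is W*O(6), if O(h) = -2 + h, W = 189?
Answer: 756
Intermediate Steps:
W*O(6) = 189*(-2 + 6) = 189*4 = 756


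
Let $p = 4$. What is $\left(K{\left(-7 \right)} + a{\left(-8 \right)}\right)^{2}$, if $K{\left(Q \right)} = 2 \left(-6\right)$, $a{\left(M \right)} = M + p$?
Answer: $256$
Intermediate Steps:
$a{\left(M \right)} = 4 + M$ ($a{\left(M \right)} = M + 4 = 4 + M$)
$K{\left(Q \right)} = -12$
$\left(K{\left(-7 \right)} + a{\left(-8 \right)}\right)^{2} = \left(-12 + \left(4 - 8\right)\right)^{2} = \left(-12 - 4\right)^{2} = \left(-16\right)^{2} = 256$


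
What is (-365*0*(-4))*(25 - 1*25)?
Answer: 0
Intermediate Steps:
(-365*0*(-4))*(25 - 1*25) = (-365*0)*(25 - 25) = -73*0*0 = 0*0 = 0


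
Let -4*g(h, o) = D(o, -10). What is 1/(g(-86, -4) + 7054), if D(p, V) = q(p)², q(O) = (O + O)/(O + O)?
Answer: 4/28215 ≈ 0.00014177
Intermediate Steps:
q(O) = 1 (q(O) = (2*O)/((2*O)) = (2*O)*(1/(2*O)) = 1)
D(p, V) = 1 (D(p, V) = 1² = 1)
g(h, o) = -¼ (g(h, o) = -¼*1 = -¼)
1/(g(-86, -4) + 7054) = 1/(-¼ + 7054) = 1/(28215/4) = 4/28215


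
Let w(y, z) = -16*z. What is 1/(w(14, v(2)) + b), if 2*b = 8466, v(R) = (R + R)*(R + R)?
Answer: 1/3977 ≈ 0.00025145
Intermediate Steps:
v(R) = 4*R² (v(R) = (2*R)*(2*R) = 4*R²)
b = 4233 (b = (½)*8466 = 4233)
1/(w(14, v(2)) + b) = 1/(-64*2² + 4233) = 1/(-64*4 + 4233) = 1/(-16*16 + 4233) = 1/(-256 + 4233) = 1/3977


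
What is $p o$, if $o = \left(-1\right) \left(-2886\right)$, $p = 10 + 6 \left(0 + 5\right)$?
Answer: $115440$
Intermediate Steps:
$p = 40$ ($p = 10 + 6 \cdot 5 = 10 + 30 = 40$)
$o = 2886$
$p o = 40 \cdot 2886 = 115440$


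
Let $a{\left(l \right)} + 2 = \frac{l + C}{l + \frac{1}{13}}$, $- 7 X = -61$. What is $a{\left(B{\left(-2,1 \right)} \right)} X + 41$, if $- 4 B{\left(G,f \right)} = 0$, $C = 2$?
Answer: $\frac{1751}{7} \approx 250.14$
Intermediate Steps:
$X = \frac{61}{7}$ ($X = \left(- \frac{1}{7}\right) \left(-61\right) = \frac{61}{7} \approx 8.7143$)
$B{\left(G,f \right)} = 0$ ($B{\left(G,f \right)} = \left(- \frac{1}{4}\right) 0 = 0$)
$a{\left(l \right)} = -2 + \frac{2 + l}{\frac{1}{13} + l}$ ($a{\left(l \right)} = -2 + \frac{l + 2}{l + \frac{1}{13}} = -2 + \frac{2 + l}{l + \frac{1}{13}} = -2 + \frac{2 + l}{\frac{1}{13} + l}$)
$a{\left(B{\left(-2,1 \right)} \right)} X + 41 = \frac{24 - 0}{1 + 13 \cdot 0} \cdot \frac{61}{7} + 41 = \frac{24 + 0}{1 + 0} \cdot \frac{61}{7} + 41 = 1^{-1} \cdot 24 \cdot \frac{61}{7} + 41 = 1 \cdot 24 \cdot \frac{61}{7} + 41 = 24 \cdot \frac{61}{7} + 41 = \frac{1464}{7} + 41 = \frac{1751}{7}$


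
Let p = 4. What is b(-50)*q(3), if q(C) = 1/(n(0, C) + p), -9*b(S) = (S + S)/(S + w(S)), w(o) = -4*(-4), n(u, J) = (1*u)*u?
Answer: -25/306 ≈ -0.081699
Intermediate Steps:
n(u, J) = u**2 (n(u, J) = u*u = u**2)
w(o) = 16
b(S) = -2*S/(9*(16 + S)) (b(S) = -(S + S)/(9*(S + 16)) = -2*S/(9*(16 + S)))
q(C) = 1/4 (q(C) = 1/(0**2 + 4) = 1/(0 + 4) = 1/4)
b(-50)*q(3) = -2*(-50)/(144 + 9*(-50))*(1/4) = -2*(-50)/(144 - 450)*(1/4) = -2*(-50)/(-306)*(1/4) = -2*(-50)*(-1/306)*(1/4) = -50/153*1/4 = -25/306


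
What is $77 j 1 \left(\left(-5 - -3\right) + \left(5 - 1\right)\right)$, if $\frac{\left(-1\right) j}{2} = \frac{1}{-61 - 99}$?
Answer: $\frac{77}{40} \approx 1.925$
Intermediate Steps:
$j = \frac{1}{80}$ ($j = - \frac{2}{-61 - 99} = - \frac{2}{-160} = \left(-2\right) \left(- \frac{1}{160}\right) = \frac{1}{80} \approx 0.0125$)
$77 j 1 \left(\left(-5 - -3\right) + \left(5 - 1\right)\right) = 77 \cdot \frac{1}{80} \cdot 1 \left(\left(-5 - -3\right) + \left(5 - 1\right)\right) = \frac{77 \cdot 1 \left(\left(-5 + 3\right) + \left(5 - 1\right)\right)}{80} = \frac{77 \cdot 1 \left(-2 + 4\right)}{80} = \frac{77 \cdot 1 \cdot 2}{80} = \frac{77}{80} \cdot 2 = \frac{77}{40}$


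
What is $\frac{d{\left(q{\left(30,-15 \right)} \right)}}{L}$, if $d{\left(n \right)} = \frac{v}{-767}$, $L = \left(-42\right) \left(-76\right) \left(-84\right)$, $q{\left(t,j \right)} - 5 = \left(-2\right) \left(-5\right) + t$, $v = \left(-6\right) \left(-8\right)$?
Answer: $\frac{1}{4284462} \approx 2.334 \cdot 10^{-7}$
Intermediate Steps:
$v = 48$
$q{\left(t,j \right)} = 15 + t$ ($q{\left(t,j \right)} = 5 + \left(\left(-2\right) \left(-5\right) + t\right) = 5 + \left(10 + t\right) = 15 + t$)
$L = -268128$ ($L = 3192 \left(-84\right) = -268128$)
$d{\left(n \right)} = - \frac{48}{767}$ ($d{\left(n \right)} = \frac{48}{-767} = 48 \left(- \frac{1}{767}\right) = - \frac{48}{767}$)
$\frac{d{\left(q{\left(30,-15 \right)} \right)}}{L} = - \frac{48}{767 \left(-268128\right)} = \left(- \frac{48}{767}\right) \left(- \frac{1}{268128}\right) = \frac{1}{4284462}$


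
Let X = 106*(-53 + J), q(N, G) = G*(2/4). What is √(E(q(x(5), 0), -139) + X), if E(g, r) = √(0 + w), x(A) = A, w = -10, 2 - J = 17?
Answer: √(-7208 + I*√10) ≈ 0.0186 + 84.9*I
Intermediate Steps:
J = -15 (J = 2 - 1*17 = 2 - 17 = -15)
q(N, G) = G/2 (q(N, G) = G*(2*(¼)) = G*(½) = G/2)
E(g, r) = I*√10 (E(g, r) = √(0 - 10) = √(-10) = I*√10)
X = -7208 (X = 106*(-53 - 15) = 106*(-68) = -7208)
√(E(q(x(5), 0), -139) + X) = √(I*√10 - 7208) = √(-7208 + I*√10)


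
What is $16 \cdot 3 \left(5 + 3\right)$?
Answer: $384$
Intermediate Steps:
$16 \cdot 3 \left(5 + 3\right) = 48 \cdot 8 = 384$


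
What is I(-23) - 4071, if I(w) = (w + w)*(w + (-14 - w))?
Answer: -3427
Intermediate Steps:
I(w) = -28*w (I(w) = (2*w)*(-14) = -28*w)
I(-23) - 4071 = -28*(-23) - 4071 = 644 - 4071 = -3427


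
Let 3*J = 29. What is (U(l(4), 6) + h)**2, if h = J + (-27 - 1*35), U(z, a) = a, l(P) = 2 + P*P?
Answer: 19321/9 ≈ 2146.8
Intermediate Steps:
J = 29/3 (J = (1/3)*29 = 29/3 ≈ 9.6667)
l(P) = 2 + P**2
h = -157/3 (h = 29/3 + (-27 - 1*35) = 29/3 + (-27 - 35) = 29/3 - 62 = -157/3 ≈ -52.333)
(U(l(4), 6) + h)**2 = (6 - 157/3)**2 = (-139/3)**2 = 19321/9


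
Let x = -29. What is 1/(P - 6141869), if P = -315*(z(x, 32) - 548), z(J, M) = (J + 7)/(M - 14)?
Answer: -1/5968864 ≈ -1.6754e-7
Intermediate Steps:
z(J, M) = (7 + J)/(-14 + M)
P = 173005 (P = -315*((7 - 29)/(-14 + 32) - 548) = -315*(-22/18 - 548) = -315*((1/18)*(-22) - 548) = -315*(-11/9 - 548) = -315*(-4943/9) = 173005)
1/(P - 6141869) = 1/(173005 - 6141869) = 1/(-5968864) = -1/5968864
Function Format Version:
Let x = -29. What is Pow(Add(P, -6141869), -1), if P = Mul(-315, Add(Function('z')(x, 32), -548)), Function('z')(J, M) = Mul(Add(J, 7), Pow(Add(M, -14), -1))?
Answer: Rational(-1, 5968864) ≈ -1.6754e-7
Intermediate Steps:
Function('z')(J, M) = Mul(Pow(Add(-14, M), -1), Add(7, J)) (Function('z')(J, M) = Mul(Add(7, J), Pow(Add(-14, M), -1)) = Mul(Pow(Add(-14, M), -1), Add(7, J)))
P = 173005 (P = Mul(-315, Add(Mul(Pow(Add(-14, 32), -1), Add(7, -29)), -548)) = Mul(-315, Add(Mul(Pow(18, -1), -22), -548)) = Mul(-315, Add(Mul(Rational(1, 18), -22), -548)) = Mul(-315, Add(Rational(-11, 9), -548)) = Mul(-315, Rational(-4943, 9)) = 173005)
Pow(Add(P, -6141869), -1) = Pow(Add(173005, -6141869), -1) = Pow(-5968864, -1) = Rational(-1, 5968864)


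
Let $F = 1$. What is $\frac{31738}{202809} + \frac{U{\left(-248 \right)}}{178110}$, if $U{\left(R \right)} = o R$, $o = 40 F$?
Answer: $\frac{121366330}{1204077033} \approx 0.1008$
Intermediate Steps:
$o = 40$ ($o = 40 \cdot 1 = 40$)
$U{\left(R \right)} = 40 R$
$\frac{31738}{202809} + \frac{U{\left(-248 \right)}}{178110} = \frac{31738}{202809} + \frac{40 \left(-248\right)}{178110} = 31738 \cdot \frac{1}{202809} - \frac{992}{17811} = \frac{31738}{202809} - \frac{992}{17811} = \frac{121366330}{1204077033}$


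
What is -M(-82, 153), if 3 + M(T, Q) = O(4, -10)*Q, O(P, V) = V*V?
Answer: -15297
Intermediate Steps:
O(P, V) = V**2
M(T, Q) = -3 + 100*Q (M(T, Q) = -3 + (-10)**2*Q = -3 + 100*Q)
-M(-82, 153) = -(-3 + 100*153) = -(-3 + 15300) = -1*15297 = -15297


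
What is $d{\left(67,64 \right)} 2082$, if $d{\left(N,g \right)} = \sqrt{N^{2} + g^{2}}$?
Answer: $2082 \sqrt{8585} \approx 1.9291 \cdot 10^{5}$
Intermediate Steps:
$d{\left(67,64 \right)} 2082 = \sqrt{67^{2} + 64^{2}} \cdot 2082 = \sqrt{4489 + 4096} \cdot 2082 = \sqrt{8585} \cdot 2082 = 2082 \sqrt{8585}$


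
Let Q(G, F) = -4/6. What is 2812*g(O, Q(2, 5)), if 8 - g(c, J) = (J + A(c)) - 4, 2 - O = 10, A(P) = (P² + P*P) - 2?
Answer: -956080/3 ≈ -3.1869e+5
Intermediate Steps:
A(P) = -2 + 2*P² (A(P) = (P² + P²) - 2 = 2*P² - 2 = -2 + 2*P²)
O = -8 (O = 2 - 1*10 = 2 - 10 = -8)
Q(G, F) = -⅔ (Q(G, F) = -4*⅙ = -⅔)
g(c, J) = 14 - J - 2*c² (g(c, J) = 8 - ((J + (-2 + 2*c²)) - 4) = 8 - ((-2 + J + 2*c²) - 4) = 8 - (-6 + J + 2*c²) = 8 + (6 - J - 2*c²) = 14 - J - 2*c²)
2812*g(O, Q(2, 5)) = 2812*(14 - 1*(-⅔) - 2*(-8)²) = 2812*(14 + ⅔ - 2*64) = 2812*(14 + ⅔ - 128) = 2812*(-340/3) = -956080/3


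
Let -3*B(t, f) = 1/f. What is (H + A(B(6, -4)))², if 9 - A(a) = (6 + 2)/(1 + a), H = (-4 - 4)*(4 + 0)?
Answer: 156025/169 ≈ 923.22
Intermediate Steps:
B(t, f) = -1/(3*f)
H = -32 (H = -8*4 = -32)
A(a) = 9 - 8/(1 + a) (A(a) = 9 - (6 + 2)/(1 + a) = 9 - 8/(1 + a))
(H + A(B(6, -4)))² = (-32 + (1 + 9*(-⅓/(-4)))/(1 - ⅓/(-4)))² = (-32 + (1 + 9*(-⅓*(-¼)))/(1 - ⅓*(-¼)))² = (-32 + (1 + 9*(1/12))/(1 + 1/12))² = (-32 + (1 + ¾)/(13/12))² = (-32 + (12/13)*(7/4))² = (-32 + 21/13)² = (-395/13)² = 156025/169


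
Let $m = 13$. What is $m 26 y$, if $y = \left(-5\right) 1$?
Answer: $-1690$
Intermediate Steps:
$y = -5$
$m 26 y = 13 \cdot 26 \left(-5\right) = 338 \left(-5\right) = -1690$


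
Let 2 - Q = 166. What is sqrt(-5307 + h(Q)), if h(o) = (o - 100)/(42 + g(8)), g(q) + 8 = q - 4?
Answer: I*sqrt(1918335)/19 ≈ 72.897*I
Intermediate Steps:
g(q) = -12 + q (g(q) = -8 + (q - 4) = -8 + (-4 + q) = -12 + q)
Q = -164 (Q = 2 - 1*166 = 2 - 166 = -164)
h(o) = -50/19 + o/38 (h(o) = (o - 100)/(42 + (-12 + 8)) = (-100 + o)/(42 - 4) = (-100 + o)/38 = (-100 + o)*(1/38) = -50/19 + o/38)
sqrt(-5307 + h(Q)) = sqrt(-5307 + (-50/19 + (1/38)*(-164))) = sqrt(-5307 + (-50/19 - 82/19)) = sqrt(-5307 - 132/19) = sqrt(-100965/19) = I*sqrt(1918335)/19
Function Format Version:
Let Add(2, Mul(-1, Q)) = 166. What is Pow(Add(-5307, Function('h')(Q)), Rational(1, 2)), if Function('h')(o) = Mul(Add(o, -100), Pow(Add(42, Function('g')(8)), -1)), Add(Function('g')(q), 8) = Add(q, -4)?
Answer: Mul(Rational(1, 19), I, Pow(1918335, Rational(1, 2))) ≈ Mul(72.897, I)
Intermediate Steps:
Function('g')(q) = Add(-12, q) (Function('g')(q) = Add(-8, Add(q, -4)) = Add(-8, Add(-4, q)) = Add(-12, q))
Q = -164 (Q = Add(2, Mul(-1, 166)) = Add(2, -166) = -164)
Function('h')(o) = Add(Rational(-50, 19), Mul(Rational(1, 38), o)) (Function('h')(o) = Mul(Add(o, -100), Pow(Add(42, Add(-12, 8)), -1)) = Mul(Add(-100, o), Pow(Add(42, -4), -1)) = Mul(Add(-100, o), Pow(38, -1)) = Mul(Add(-100, o), Rational(1, 38)) = Add(Rational(-50, 19), Mul(Rational(1, 38), o)))
Pow(Add(-5307, Function('h')(Q)), Rational(1, 2)) = Pow(Add(-5307, Add(Rational(-50, 19), Mul(Rational(1, 38), -164))), Rational(1, 2)) = Pow(Add(-5307, Add(Rational(-50, 19), Rational(-82, 19))), Rational(1, 2)) = Pow(Add(-5307, Rational(-132, 19)), Rational(1, 2)) = Pow(Rational(-100965, 19), Rational(1, 2)) = Mul(Rational(1, 19), I, Pow(1918335, Rational(1, 2)))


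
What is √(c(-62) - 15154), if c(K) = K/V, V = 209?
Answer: 4*I*√41372177/209 ≈ 123.1*I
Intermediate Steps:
c(K) = K/209
√(c(-62) - 15154) = √((1/209)*(-62) - 15154) = √(-62/209 - 15154) = √(-3167248/209) = 4*I*√41372177/209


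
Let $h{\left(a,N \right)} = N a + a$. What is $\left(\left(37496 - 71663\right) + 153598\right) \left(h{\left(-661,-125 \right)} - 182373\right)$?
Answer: $-11991947279$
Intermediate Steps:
$h{\left(a,N \right)} = a + N a$
$\left(\left(37496 - 71663\right) + 153598\right) \left(h{\left(-661,-125 \right)} - 182373\right) = \left(\left(37496 - 71663\right) + 153598\right) \left(- 661 \left(1 - 125\right) - 182373\right) = \left(-34167 + 153598\right) \left(\left(-661\right) \left(-124\right) - 182373\right) = 119431 \left(81964 - 182373\right) = 119431 \left(-100409\right) = -11991947279$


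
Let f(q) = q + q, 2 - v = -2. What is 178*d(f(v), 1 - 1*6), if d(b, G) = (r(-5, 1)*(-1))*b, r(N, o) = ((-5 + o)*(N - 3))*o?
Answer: -45568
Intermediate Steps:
v = 4 (v = 2 - 1*(-2) = 2 + 2 = 4)
f(q) = 2*q
r(N, o) = o*(-5 + o)*(-3 + N) (r(N, o) = ((-5 + o)*(-3 + N))*o = o*(-5 + o)*(-3 + N))
d(b, G) = -32*b (d(b, G) = ((1*(15 - 5*(-5) - 3*1 - 5*1))*(-1))*b = ((1*(15 + 25 - 3 - 5))*(-1))*b = ((1*32)*(-1))*b = (32*(-1))*b = -32*b)
178*d(f(v), 1 - 1*6) = 178*(-64*4) = 178*(-32*8) = 178*(-256) = -45568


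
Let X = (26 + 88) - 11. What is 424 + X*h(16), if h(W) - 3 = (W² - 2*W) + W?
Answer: 25453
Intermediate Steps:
X = 103 (X = 114 - 11 = 103)
h(W) = 3 + W² - W (h(W) = 3 + ((W² - 2*W) + W) = 3 + (W² - W) = 3 + W² - W)
424 + X*h(16) = 424 + 103*(3 + 16² - 1*16) = 424 + 103*(3 + 256 - 16) = 424 + 103*243 = 424 + 25029 = 25453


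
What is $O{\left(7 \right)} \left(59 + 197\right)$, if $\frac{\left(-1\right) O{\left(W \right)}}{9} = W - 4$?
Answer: $-6912$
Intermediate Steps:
$O{\left(W \right)} = 36 - 9 W$ ($O{\left(W \right)} = - 9 \left(W - 4\right) = - 9 \left(-4 + W\right) = 36 - 9 W$)
$O{\left(7 \right)} \left(59 + 197\right) = \left(36 - 63\right) \left(59 + 197\right) = \left(36 - 63\right) 256 = \left(-27\right) 256 = -6912$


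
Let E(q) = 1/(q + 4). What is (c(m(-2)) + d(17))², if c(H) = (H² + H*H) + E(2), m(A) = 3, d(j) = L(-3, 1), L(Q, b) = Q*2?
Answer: 5329/36 ≈ 148.03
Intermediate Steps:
L(Q, b) = 2*Q
d(j) = -6 (d(j) = 2*(-3) = -6)
E(q) = 1/(4 + q)
c(H) = ⅙ + 2*H² (c(H) = (H² + H*H) + 1/(4 + 2) = (H² + H²) + 1/6 = 2*H² + ⅙ = ⅙ + 2*H²)
(c(m(-2)) + d(17))² = ((⅙ + 2*3²) - 6)² = ((⅙ + 2*9) - 6)² = ((⅙ + 18) - 6)² = (109/6 - 6)² = (73/6)² = 5329/36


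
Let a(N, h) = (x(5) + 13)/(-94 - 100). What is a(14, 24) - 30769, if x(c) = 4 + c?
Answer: -2984604/97 ≈ -30769.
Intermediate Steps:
a(N, h) = -11/97 (a(N, h) = ((4 + 5) + 13)/(-94 - 100) = (9 + 13)/(-194) = 22*(-1/194) = -11/97)
a(14, 24) - 30769 = -11/97 - 30769 = -2984604/97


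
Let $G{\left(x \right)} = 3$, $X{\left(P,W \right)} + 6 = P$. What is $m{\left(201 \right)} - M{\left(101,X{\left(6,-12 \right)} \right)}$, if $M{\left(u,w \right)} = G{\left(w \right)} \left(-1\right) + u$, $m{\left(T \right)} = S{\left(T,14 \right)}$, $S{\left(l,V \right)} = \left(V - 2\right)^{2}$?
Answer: $46$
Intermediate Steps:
$S{\left(l,V \right)} = \left(-2 + V\right)^{2}$
$X{\left(P,W \right)} = -6 + P$
$m{\left(T \right)} = 144$ ($m{\left(T \right)} = \left(-2 + 14\right)^{2} = 12^{2} = 144$)
$M{\left(u,w \right)} = -3 + u$ ($M{\left(u,w \right)} = 3 \left(-1\right) + u = -3 + u$)
$m{\left(201 \right)} - M{\left(101,X{\left(6,-12 \right)} \right)} = 144 - \left(-3 + 101\right) = 144 - 98 = 46$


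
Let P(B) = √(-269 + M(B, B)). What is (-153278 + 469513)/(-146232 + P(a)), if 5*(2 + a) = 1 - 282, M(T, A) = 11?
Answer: -7707279420/3563966347 - 316235*I*√258/21383798082 ≈ -2.1626 - 0.00023754*I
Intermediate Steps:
a = -291/5 (a = -2 + (1 - 282)/5 = -2 + (⅕)*(-281) = -2 - 281/5 = -291/5 ≈ -58.200)
P(B) = I*√258 (P(B) = √(-269 + 11) = √(-258) = I*√258)
(-153278 + 469513)/(-146232 + P(a)) = (-153278 + 469513)/(-146232 + I*√258) = 316235/(-146232 + I*√258)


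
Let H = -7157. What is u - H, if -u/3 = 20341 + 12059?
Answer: -90043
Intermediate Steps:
u = -97200 (u = -3*(20341 + 12059) = -3*32400 = -97200)
u - H = -97200 - 1*(-7157) = -97200 + 7157 = -90043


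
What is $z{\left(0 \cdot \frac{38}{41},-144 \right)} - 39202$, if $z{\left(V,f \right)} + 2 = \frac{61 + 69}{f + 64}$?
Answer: $- \frac{313645}{8} \approx -39206.0$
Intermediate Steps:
$z{\left(V,f \right)} = -2 + \frac{130}{64 + f}$ ($z{\left(V,f \right)} = -2 + \frac{61 + 69}{f + 64} = -2 + \frac{130}{64 + f}$)
$z{\left(0 \cdot \frac{38}{41},-144 \right)} - 39202 = \frac{2 \left(1 - -144\right)}{64 - 144} - 39202 = \frac{2 \left(1 + 144\right)}{-80} - 39202 = 2 \left(- \frac{1}{80}\right) 145 - 39202 = - \frac{29}{8} - 39202 = - \frac{313645}{8}$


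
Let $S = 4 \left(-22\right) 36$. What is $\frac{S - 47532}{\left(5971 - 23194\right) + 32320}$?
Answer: $- \frac{50700}{15097} \approx -3.3583$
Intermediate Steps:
$S = -3168$ ($S = \left(-88\right) 36 = -3168$)
$\frac{S - 47532}{\left(5971 - 23194\right) + 32320} = \frac{-3168 - 47532}{\left(5971 - 23194\right) + 32320} = - \frac{50700}{\left(5971 - 23194\right) + 32320} = - \frac{50700}{-17223 + 32320} = - \frac{50700}{15097}$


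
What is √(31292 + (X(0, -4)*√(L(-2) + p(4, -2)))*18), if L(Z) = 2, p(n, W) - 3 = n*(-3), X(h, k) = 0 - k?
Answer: 2*√(7823 + 18*I*√7) ≈ 176.9 + 0.53843*I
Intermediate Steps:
X(h, k) = -k
p(n, W) = 3 - 3*n (p(n, W) = 3 + n*(-3) = 3 - 3*n)
√(31292 + (X(0, -4)*√(L(-2) + p(4, -2)))*18) = √(31292 + ((-1*(-4))*√(2 + (3 - 3*4)))*18) = √(31292 + (4*√(2 + (3 - 12)))*18) = √(31292 + (4*√(2 - 9))*18) = √(31292 + (4*√(-7))*18) = √(31292 + (4*(I*√7))*18) = √(31292 + (4*I*√7)*18) = √(31292 + 72*I*√7)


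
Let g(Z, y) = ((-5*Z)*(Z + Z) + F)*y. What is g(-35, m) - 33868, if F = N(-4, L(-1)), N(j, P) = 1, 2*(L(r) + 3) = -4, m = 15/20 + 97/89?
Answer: -20080103/356 ≈ -56405.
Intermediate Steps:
m = 655/356 (m = 15*(1/20) + 97*(1/89) = ¾ + 97/89 = 655/356 ≈ 1.8399)
L(r) = -5 (L(r) = -3 + (½)*(-4) = -3 - 2 = -5)
F = 1
g(Z, y) = y*(1 - 10*Z²) (g(Z, y) = ((-5*Z)*(Z + Z) + 1)*y = ((-5*Z)*(2*Z) + 1)*y = (-10*Z² + 1)*y = (1 - 10*Z²)*y = y*(1 - 10*Z²))
g(-35, m) - 33868 = 655*(1 - 10*(-35)²)/356 - 33868 = 655*(1 - 10*1225)/356 - 33868 = 655*(1 - 12250)/356 - 33868 = (655/356)*(-12249) - 33868 = -8023095/356 - 33868 = -20080103/356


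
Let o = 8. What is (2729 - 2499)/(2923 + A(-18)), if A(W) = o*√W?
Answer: 672290/8545081 - 5520*I*√2/8545081 ≈ 0.078676 - 0.00091356*I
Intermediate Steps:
A(W) = 8*√W
(2729 - 2499)/(2923 + A(-18)) = (2729 - 2499)/(2923 + 8*√(-18)) = 230/(2923 + 8*(3*I*√2)) = 230/(2923 + 24*I*√2)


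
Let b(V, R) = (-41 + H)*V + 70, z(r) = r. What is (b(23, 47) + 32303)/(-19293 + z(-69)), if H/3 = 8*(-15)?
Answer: -11575/9681 ≈ -1.1956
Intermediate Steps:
H = -360 (H = 3*(8*(-15)) = 3*(-120) = -360)
b(V, R) = 70 - 401*V (b(V, R) = (-41 - 360)*V + 70 = -401*V + 70 = 70 - 401*V)
(b(23, 47) + 32303)/(-19293 + z(-69)) = ((70 - 401*23) + 32303)/(-19293 - 69) = ((70 - 9223) + 32303)/(-19362) = (-9153 + 32303)*(-1/19362) = 23150*(-1/19362) = -11575/9681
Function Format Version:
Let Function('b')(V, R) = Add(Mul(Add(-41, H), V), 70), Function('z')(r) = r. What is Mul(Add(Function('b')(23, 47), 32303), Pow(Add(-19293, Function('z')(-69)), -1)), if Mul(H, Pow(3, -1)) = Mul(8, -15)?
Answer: Rational(-11575, 9681) ≈ -1.1956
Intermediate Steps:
H = -360 (H = Mul(3, Mul(8, -15)) = Mul(3, -120) = -360)
Function('b')(V, R) = Add(70, Mul(-401, V)) (Function('b')(V, R) = Add(Mul(Add(-41, -360), V), 70) = Add(Mul(-401, V), 70) = Add(70, Mul(-401, V)))
Mul(Add(Function('b')(23, 47), 32303), Pow(Add(-19293, Function('z')(-69)), -1)) = Mul(Add(Add(70, Mul(-401, 23)), 32303), Pow(Add(-19293, -69), -1)) = Mul(Add(Add(70, -9223), 32303), Pow(-19362, -1)) = Mul(Add(-9153, 32303), Rational(-1, 19362)) = Mul(23150, Rational(-1, 19362)) = Rational(-11575, 9681)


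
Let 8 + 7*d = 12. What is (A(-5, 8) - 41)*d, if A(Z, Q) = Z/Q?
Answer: -333/14 ≈ -23.786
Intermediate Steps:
d = 4/7 (d = -8/7 + (⅐)*12 = -8/7 + 12/7 = 4/7 ≈ 0.57143)
(A(-5, 8) - 41)*d = (-5/8 - 41)*(4/7) = -333/8*4/7 = -333/14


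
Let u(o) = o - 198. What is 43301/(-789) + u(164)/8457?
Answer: -40691487/741397 ≈ -54.885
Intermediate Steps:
u(o) = -198 + o
43301/(-789) + u(164)/8457 = 43301/(-789) + (-198 + 164)/8457 = 43301*(-1/789) - 34*1/8457 = -43301/789 - 34/8457 = -40691487/741397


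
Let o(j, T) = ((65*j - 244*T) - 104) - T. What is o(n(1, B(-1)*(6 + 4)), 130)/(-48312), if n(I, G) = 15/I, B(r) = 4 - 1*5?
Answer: 30979/48312 ≈ 0.64123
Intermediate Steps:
B(r) = -1 (B(r) = 4 - 5 = -1)
o(j, T) = -104 - 245*T + 65*j (o(j, T) = ((-244*T + 65*j) - 104) - T = (-104 - 244*T + 65*j) - T = -104 - 245*T + 65*j)
o(n(1, B(-1)*(6 + 4)), 130)/(-48312) = (-104 - 245*130 + 65*(15/1))/(-48312) = (-104 - 31850 + 65*(15*1))*(-1/48312) = (-104 - 31850 + 65*15)*(-1/48312) = (-104 - 31850 + 975)*(-1/48312) = -30979*(-1/48312) = 30979/48312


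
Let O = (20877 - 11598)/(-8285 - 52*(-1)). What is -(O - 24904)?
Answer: 205043911/8233 ≈ 24905.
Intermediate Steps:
O = -9279/8233 (O = 9279/(-8285 + 52) = 9279/(-8233) = 9279*(-1/8233) = -9279/8233 ≈ -1.1271)
-(O - 24904) = -(-9279/8233 - 24904) = -1*(-205043911/8233) = 205043911/8233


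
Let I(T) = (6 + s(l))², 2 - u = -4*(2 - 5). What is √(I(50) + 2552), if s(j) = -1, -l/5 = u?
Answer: √2577 ≈ 50.764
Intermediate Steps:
u = -10 (u = 2 - (-4)*(2 - 5) = 2 - (-4)*(-3) = 2 - 1*12 = 2 - 12 = -10)
l = 50 (l = -5*(-10) = 50)
I(T) = 25 (I(T) = (6 - 1)² = 5² = 25)
√(I(50) + 2552) = √(25 + 2552) = √2577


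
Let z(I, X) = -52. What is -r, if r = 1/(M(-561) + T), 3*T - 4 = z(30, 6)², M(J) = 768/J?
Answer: -561/505628 ≈ -0.0011095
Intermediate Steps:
T = 2708/3 (T = 4/3 + (⅓)*(-52)² = 4/3 + (⅓)*2704 = 4/3 + 2704/3 = 2708/3 ≈ 902.67)
r = 561/505628 (r = 1/(768/(-561) + 2708/3) = 1/(768*(-1/561) + 2708/3) = 1/(-256/187 + 2708/3) = 1/(505628/561) = 561/505628 ≈ 0.0011095)
-r = -1*561/505628 = -561/505628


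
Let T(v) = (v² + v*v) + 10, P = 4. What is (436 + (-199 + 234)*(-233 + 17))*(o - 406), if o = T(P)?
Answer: 2593136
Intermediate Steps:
T(v) = 10 + 2*v² (T(v) = (v² + v²) + 10 = 2*v² + 10 = 10 + 2*v²)
o = 42 (o = 10 + 2*4² = 10 + 2*16 = 10 + 32 = 42)
(436 + (-199 + 234)*(-233 + 17))*(o - 406) = (436 + (-199 + 234)*(-233 + 17))*(42 - 406) = (436 + 35*(-216))*(-364) = (436 - 7560)*(-364) = -7124*(-364) = 2593136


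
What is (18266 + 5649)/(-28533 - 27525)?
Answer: -23915/56058 ≈ -0.42661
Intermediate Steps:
(18266 + 5649)/(-28533 - 27525) = 23915/(-56058) = 23915*(-1/56058) = -23915/56058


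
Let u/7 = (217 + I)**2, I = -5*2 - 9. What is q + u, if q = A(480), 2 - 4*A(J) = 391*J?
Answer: 455017/2 ≈ 2.2751e+5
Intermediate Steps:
I = -19 (I = -10 - 9 = -19)
A(J) = 1/2 - 391*J/4
q = -93839/2 (q = 1/2 - 391/4*480 = 1/2 - 46920 = -93839/2 ≈ -46920.)
u = 274428 (u = 7*(217 - 19)**2 = 7*198**2 = 7*39204 = 274428)
q + u = -93839/2 + 274428 = 455017/2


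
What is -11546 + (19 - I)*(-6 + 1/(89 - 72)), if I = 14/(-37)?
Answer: -7334851/629 ≈ -11661.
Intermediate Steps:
I = -14/37 (I = 14*(-1/37) = -14/37 ≈ -0.37838)
-11546 + (19 - I)*(-6 + 1/(89 - 72)) = -11546 + (19 - 1*(-14/37))*(-6 + 1/(89 - 72)) = -11546 + (19 + 14/37)*(-6 + 1/17) = -11546 + 717*(-6 + 1/17)/37 = -11546 + (717/37)*(-101/17) = -11546 - 72417/629 = -7334851/629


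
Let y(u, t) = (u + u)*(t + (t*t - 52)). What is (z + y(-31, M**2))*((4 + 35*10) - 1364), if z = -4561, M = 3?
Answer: 6986170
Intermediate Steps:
y(u, t) = 2*u*(-52 + t + t**2) (y(u, t) = (2*u)*(t + (t**2 - 52)) = (2*u)*(t + (-52 + t**2)) = (2*u)*(-52 + t + t**2) = 2*u*(-52 + t + t**2))
(z + y(-31, M**2))*((4 + 35*10) - 1364) = (-4561 + 2*(-31)*(-52 + 3**2 + (3**2)**2))*((4 + 35*10) - 1364) = (-4561 + 2*(-31)*(-52 + 9 + 9**2))*((4 + 350) - 1364) = (-4561 + 2*(-31)*(-52 + 9 + 81))*(354 - 1364) = (-4561 + 2*(-31)*38)*(-1010) = (-4561 - 2356)*(-1010) = -6917*(-1010) = 6986170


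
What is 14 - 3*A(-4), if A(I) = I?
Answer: 26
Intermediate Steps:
14 - 3*A(-4) = 14 - 3*(-4) = 14 + 12 = 26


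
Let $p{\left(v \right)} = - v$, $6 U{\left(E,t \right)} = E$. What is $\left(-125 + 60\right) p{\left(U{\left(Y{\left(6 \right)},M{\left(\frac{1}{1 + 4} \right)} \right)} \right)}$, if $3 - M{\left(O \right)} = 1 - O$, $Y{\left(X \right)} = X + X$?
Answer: $130$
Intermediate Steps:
$Y{\left(X \right)} = 2 X$
$M{\left(O \right)} = 2 + O$ ($M{\left(O \right)} = 3 - \left(1 - O\right) = 3 + \left(-1 + O\right) = 2 + O$)
$U{\left(E,t \right)} = \frac{E}{6}$
$\left(-125 + 60\right) p{\left(U{\left(Y{\left(6 \right)},M{\left(\frac{1}{1 + 4} \right)} \right)} \right)} = \left(-125 + 60\right) \left(- \frac{2 \cdot 6}{6}\right) = - 65 \left(- \frac{12}{6}\right) = - 65 \left(\left(-1\right) 2\right) = \left(-65\right) \left(-2\right) = 130$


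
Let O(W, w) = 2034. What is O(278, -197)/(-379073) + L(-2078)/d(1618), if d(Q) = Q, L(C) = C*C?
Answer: 818432882560/306670057 ≈ 2668.8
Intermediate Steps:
L(C) = C²
O(278, -197)/(-379073) + L(-2078)/d(1618) = 2034/(-379073) + (-2078)²/1618 = 2034*(-1/379073) + 4318084*(1/1618) = -2034/379073 + 2159042/809 = 818432882560/306670057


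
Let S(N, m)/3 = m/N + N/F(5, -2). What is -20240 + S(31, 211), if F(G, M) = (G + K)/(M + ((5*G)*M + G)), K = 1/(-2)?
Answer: -1970755/93 ≈ -21191.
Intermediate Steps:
K = -½ ≈ -0.50000
F(G, M) = (-½ + G)/(G + M + 5*G*M) (F(G, M) = (G - ½)/(M + ((5*G)*M + G)) = (-½ + G)/(M + (5*G*M + G)) = (-½ + G)/(M + (G + 5*G*M)) = (-½ + G)/(G + M + 5*G*M))
S(N, m) = -94*N/3 + 3*m/N (S(N, m) = 3*(m/N + N/(((-½ + 5)/(5 - 2 + 5*5*(-2))))) = 3*(m/N + N/(((9/2)/(5 - 2 - 50)))) = 3*(m/N + N/(((9/2)/(-47)))) = 3*(m/N + N/((-1/47*9/2))) = 3*(m/N + N/(-9/94)) = 3*(m/N + N*(-94/9)) = 3*(m/N - 94*N/9) = 3*(-94*N/9 + m/N) = -94*N/3 + 3*m/N)
-20240 + S(31, 211) = -20240 + (-94/3*31 + 3*211/31) = -20240 + (-2914/3 + 3*211*(1/31)) = -20240 + (-2914/3 + 633/31) = -20240 - 88435/93 = -1970755/93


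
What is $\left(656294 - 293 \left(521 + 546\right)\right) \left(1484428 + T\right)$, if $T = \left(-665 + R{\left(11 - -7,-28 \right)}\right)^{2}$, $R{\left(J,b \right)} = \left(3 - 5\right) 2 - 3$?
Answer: $665335691956$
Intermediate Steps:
$R{\left(J,b \right)} = -7$ ($R{\left(J,b \right)} = \left(-2\right) 2 - 3 = -4 - 3 = -7$)
$T = 451584$ ($T = \left(-665 - 7\right)^{2} = \left(-672\right)^{2} = 451584$)
$\left(656294 - 293 \left(521 + 546\right)\right) \left(1484428 + T\right) = \left(656294 - 293 \left(521 + 546\right)\right) \left(1484428 + 451584\right) = \left(656294 - 312631\right) 1936012 = 343663 \cdot 1936012 = 665335691956$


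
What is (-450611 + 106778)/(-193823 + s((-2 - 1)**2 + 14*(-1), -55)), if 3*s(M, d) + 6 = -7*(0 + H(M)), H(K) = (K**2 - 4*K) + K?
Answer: 1031499/581755 ≈ 1.7731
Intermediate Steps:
H(K) = K**2 - 3*K
s(M, d) = -2 - 7*M*(-3 + M)/3 (s(M, d) = -2 + (-7*(0 + M*(-3 + M)))/3 = -2 + (-7*M*(-3 + M))/3 = -2 - 7*M*(-3 + M)/3)
(-450611 + 106778)/(-193823 + s((-2 - 1)**2 + 14*(-1), -55)) = (-450611 + 106778)/(-193823 + (-2 - 7*((-2 - 1)**2 + 14*(-1))*(-3 + ((-2 - 1)**2 + 14*(-1)))/3)) = -343833/(-193823 + (-2 - 7*((-3)**2 - 14)*(-3 + ((-3)**2 - 14))/3)) = -343833/(-193823 + (-2 - 7*(9 - 14)*(-3 + (9 - 14))/3)) = -343833/(-193823 + (-2 - 7/3*(-5)*(-3 - 5))) = -343833/(-193823 + (-2 - 7/3*(-5)*(-8))) = -343833/(-193823 + (-2 - 280/3)) = -343833/(-193823 - 286/3) = -343833/(-581755/3) = -343833*(-3/581755) = 1031499/581755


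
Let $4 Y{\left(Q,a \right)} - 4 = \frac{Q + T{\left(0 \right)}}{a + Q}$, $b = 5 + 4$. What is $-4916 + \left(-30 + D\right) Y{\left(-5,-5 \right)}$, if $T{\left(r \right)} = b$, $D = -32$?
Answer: $- \frac{24859}{5} \approx -4971.8$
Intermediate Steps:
$b = 9$
$T{\left(r \right)} = 9$
$Y{\left(Q,a \right)} = 1 + \frac{9 + Q}{4 \left(Q + a\right)}$ ($Y{\left(Q,a \right)} = 1 + \frac{\left(Q + 9\right) \frac{1}{a + Q}}{4} = 1 + \frac{\left(9 + Q\right) \frac{1}{Q + a}}{4} = 1 + \frac{\frac{1}{Q + a} \left(9 + Q\right)}{4} = 1 + \frac{9 + Q}{4 \left(Q + a\right)}$)
$-4916 + \left(-30 + D\right) Y{\left(-5,-5 \right)} = -4916 + \left(-30 - 32\right) \frac{\frac{9}{4} - 5 + \frac{5}{4} \left(-5\right)}{-5 - 5} = -4916 - 62 \frac{\frac{9}{4} - 5 - \frac{25}{4}}{-10} = -4916 - 62 \left(\left(- \frac{1}{10}\right) \left(-9\right)\right) = -4916 - \frac{279}{5} = - \frac{24859}{5}$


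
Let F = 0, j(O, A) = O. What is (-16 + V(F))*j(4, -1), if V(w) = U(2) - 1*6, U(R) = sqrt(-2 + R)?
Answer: -88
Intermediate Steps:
V(w) = -6 (V(w) = sqrt(-2 + 2) - 1*6 = sqrt(0) - 6 = 0 - 6 = -6)
(-16 + V(F))*j(4, -1) = (-16 - 6)*4 = -22*4 = -88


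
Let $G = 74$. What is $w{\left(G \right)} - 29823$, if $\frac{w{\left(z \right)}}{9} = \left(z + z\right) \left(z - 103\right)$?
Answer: $-68451$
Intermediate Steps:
$w{\left(z \right)} = 18 z \left(-103 + z\right)$ ($w{\left(z \right)} = 9 \left(z + z\right) \left(z - 103\right) = 9 \cdot 2 z \left(-103 + z\right) = 18 z \left(-103 + z\right)$)
$w{\left(G \right)} - 29823 = 18 \cdot 74 \left(-103 + 74\right) - 29823 = 18 \cdot 74 \left(-29\right) - 29823 = -38628 - 29823 = -68451$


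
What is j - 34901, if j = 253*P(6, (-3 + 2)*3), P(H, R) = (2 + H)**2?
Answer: -18709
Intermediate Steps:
j = 16192 (j = 253*(2 + 6)**2 = 253*8**2 = 253*64 = 16192)
j - 34901 = 16192 - 34901 = -18709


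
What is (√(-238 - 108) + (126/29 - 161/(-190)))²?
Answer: -9686119719/30360100 + 28609*I*√346/2755 ≈ -319.04 + 193.16*I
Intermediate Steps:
(√(-238 - 108) + (126/29 - 161/(-190)))² = (√(-346) + (126*(1/29) - 161*(-1/190)))² = (I*√346 + (126/29 + 161/190))² = (I*√346 + 28609/5510)² = (28609/5510 + I*√346)²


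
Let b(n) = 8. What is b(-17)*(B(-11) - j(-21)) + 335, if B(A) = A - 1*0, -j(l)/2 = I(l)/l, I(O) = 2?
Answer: 5155/21 ≈ 245.48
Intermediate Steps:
j(l) = -4/l
B(A) = A (B(A) = A + 0 = A)
b(-17)*(B(-11) - j(-21)) + 335 = 8*(-11 - (-4)/(-21)) + 335 = 8*(-11 - (-4)*(-1)/21) + 335 = 8*(-11 - 1*4/21) + 335 = 8*(-11 - 4/21) + 335 = 8*(-235/21) + 335 = -1880/21 + 335 = 5155/21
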